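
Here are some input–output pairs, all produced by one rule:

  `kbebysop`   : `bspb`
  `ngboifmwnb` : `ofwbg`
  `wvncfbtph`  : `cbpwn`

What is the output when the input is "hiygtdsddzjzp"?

The rule is to move the first 3 characters to the end (rotate left by 3), then keep every other character starting from the first (positions 1st, 3rd, 5th, ...).
"hiygtdsddzjzp" → "gtdsddzjzphiy" → "gddzzhy".

gddzzhy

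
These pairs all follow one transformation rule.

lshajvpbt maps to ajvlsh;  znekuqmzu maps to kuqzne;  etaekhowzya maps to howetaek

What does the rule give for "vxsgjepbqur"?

The rule is to delete the last 3 characters, then move the last 3 characters to the front (rotate right by 3).
For "vxsgjepbqur", step one produces "vxsgjepb"; step two turns that into "epbvxsgj".

epbvxsgj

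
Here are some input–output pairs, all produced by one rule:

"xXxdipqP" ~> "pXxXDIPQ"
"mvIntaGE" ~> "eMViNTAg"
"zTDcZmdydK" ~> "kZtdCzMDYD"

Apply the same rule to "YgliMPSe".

The pattern: flip the case of every letter, then move the last character to the front.
So "YgliMPSe" becomes "EyGLImps".

EyGLImps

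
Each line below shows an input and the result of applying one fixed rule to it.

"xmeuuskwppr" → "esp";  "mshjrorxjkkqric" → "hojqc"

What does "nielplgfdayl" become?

Rule — keep one character in every 3, starting at position 3 (positions 3rd, 6th, 9th, ...).
For "nielplgfdayl" the result is "eldl".

eldl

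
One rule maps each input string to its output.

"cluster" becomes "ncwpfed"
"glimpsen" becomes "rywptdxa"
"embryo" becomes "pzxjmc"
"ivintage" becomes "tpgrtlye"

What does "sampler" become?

dclpxwa

The transformation: shift every letter 11 places forward in the alphabet (wrapping around), then take characters alternately from the front and the back (1st, last, 2nd, 2nd-last, ...).
"sampler" → "dlxawpc" → "dclpxwa".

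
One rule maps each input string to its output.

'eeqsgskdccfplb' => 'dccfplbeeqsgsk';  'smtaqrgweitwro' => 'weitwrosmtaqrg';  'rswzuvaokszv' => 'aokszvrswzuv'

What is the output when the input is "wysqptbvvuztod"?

vvuztodwysqptb

In each case the input is transformed by: swap the front and back halves of the string.
For "wysqptbvvuztod" the result is "vvuztodwysqptb".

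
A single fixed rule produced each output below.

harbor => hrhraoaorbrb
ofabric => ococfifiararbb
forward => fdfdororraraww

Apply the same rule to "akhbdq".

What's happening: double every character, then take characters alternately from the front and the back (1st, last, 2nd, 2nd-last, ...).
Working it through for "akhbdq": intermediate "aakkhhbbddqq", final "aqaqkdkdhbhb".

aqaqkdkdhbhb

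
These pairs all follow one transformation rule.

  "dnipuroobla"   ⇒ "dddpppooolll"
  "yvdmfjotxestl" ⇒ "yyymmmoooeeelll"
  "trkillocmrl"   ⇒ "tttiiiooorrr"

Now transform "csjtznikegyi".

ccctttiiiggg

Rule — keep one character in every 3, starting at position 1 (positions 1st, 4th, 7th, ...), then repeat every character 3 times.
Applying both steps to "csjtznikegyi": "ctig", then "ccctttiiiggg".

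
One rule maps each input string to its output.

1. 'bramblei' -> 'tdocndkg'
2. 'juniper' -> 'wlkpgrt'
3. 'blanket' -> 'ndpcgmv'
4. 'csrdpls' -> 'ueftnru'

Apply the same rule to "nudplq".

wprfsn

The pattern: shift every letter 2 places forward in the alphabet (wrapping around), then swap each adjacent pair of characters (1↔2, 3↔4, ...).
On "nudplq": the first step gives "pwfrns", and the second then gives "wprfsn".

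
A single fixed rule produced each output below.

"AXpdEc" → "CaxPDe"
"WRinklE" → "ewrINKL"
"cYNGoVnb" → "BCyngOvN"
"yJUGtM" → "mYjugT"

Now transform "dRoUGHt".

The transformation: flip the case of every letter, then move the last character to the front.
Starting from "dRoUGHt": after the first operation, "DrOughT"; after the second, "TDrOugh".

TDrOugh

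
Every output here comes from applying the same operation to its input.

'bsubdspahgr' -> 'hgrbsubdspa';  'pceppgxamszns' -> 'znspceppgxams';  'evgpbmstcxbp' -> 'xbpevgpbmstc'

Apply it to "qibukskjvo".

jvoqibuksk

Rule — move the last 3 characters to the front (rotate right by 3).
Doing the same to "qibukskjvo": "jvoqibuksk".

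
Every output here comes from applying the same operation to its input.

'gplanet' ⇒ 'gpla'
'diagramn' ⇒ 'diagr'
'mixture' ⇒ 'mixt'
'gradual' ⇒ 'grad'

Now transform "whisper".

whis

What's happening: delete the last 3 characters.
Applying that to "whisper" gives "whis".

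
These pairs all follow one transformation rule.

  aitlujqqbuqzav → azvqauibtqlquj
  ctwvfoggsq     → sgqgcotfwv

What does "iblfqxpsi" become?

spixiqbfl

The transformation: move the last 2 characters to the front (rotate right by 2), then take characters alternately from the front and the back (1st, last, 2nd, 2nd-last, ...).
For "iblfqxpsi", step one produces "siiblfqxp"; step two turns that into "spixiqbfl".
(Check on "ctwvfoggsq": → "sqctwvfogg" → "sgqgcotfwv" ✓)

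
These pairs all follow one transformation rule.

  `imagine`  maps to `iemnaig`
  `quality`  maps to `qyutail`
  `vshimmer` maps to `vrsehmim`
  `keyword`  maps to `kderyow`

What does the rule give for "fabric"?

In each case the input is transformed by: take characters alternately from the front and the back (1st, last, 2nd, 2nd-last, ...).
For "fabric" the result is "fcaibr".

fcaibr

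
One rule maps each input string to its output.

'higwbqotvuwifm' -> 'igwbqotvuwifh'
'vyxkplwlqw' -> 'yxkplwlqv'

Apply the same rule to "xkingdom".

kingdox

Looking at the pairs, the operation is to swap the first and last characters, then delete the first character.
Starting from "xkingdom": after the first operation, "mkingdox"; after the second, "kingdox".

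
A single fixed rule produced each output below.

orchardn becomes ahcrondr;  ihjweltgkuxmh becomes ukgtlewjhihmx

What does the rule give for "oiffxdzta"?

In each case the input is transformed by: reverse the string, then move the first 3 characters to the end (rotate left by 3).
"oiffxdzta" → "atzdxffio" → "dxffioatz".

dxffioatz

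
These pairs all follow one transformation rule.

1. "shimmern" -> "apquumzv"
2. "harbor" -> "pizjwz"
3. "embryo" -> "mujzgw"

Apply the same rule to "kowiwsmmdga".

What's happening: shift every letter 8 places forward in the alphabet (wrapping around).
Doing the same to "kowiwsmmdga": "sweqeauuloi".

sweqeauuloi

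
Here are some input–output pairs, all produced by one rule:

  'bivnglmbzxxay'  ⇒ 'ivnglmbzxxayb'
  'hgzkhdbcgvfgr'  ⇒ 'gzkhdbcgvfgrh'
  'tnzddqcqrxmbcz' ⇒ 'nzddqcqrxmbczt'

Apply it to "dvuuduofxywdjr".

The pattern: move the first character to the end.
For "dvuuduofxywdjr" the result is "vuuduofxywdjrd".

vuuduofxywdjrd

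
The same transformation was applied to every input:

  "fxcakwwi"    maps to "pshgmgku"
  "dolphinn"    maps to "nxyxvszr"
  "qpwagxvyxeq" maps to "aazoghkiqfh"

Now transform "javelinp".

tzkxfsov

What's happening: shift every letter 10 places forward in the alphabet (wrapping around), then take characters alternately from the front and the back (1st, last, 2nd, 2nd-last, ...).
Working it through for "javelinp": intermediate "tkfovsxz", final "tzkxfsov".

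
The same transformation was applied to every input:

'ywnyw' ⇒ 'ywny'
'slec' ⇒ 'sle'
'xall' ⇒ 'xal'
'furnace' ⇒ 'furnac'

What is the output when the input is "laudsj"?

The rule is to delete the last character.
"laudsj" → "lauds".

lauds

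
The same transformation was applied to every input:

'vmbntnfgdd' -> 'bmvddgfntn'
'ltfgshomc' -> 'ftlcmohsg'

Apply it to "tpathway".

What's happening: move the first 3 characters to the end (rotate left by 3), then reverse the string.
Doing the same to "tpathway": "aptyawht".

aptyawht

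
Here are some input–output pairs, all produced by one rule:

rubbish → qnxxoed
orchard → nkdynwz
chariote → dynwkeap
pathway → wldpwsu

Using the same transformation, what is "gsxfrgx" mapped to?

Looking at the pairs, the operation is to shift every letter 4 places backward in the alphabet (wrapping around), then swap each adjacent pair of characters (1↔2, 3↔4, ...).
On "gsxfrgx": the first step gives "cotbnct", and the second then gives "ocbtcnt".

ocbtcnt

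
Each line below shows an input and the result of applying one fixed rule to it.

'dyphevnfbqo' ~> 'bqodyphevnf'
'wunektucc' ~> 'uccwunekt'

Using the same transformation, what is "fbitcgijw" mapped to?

The transformation: move the last 3 characters to the front (rotate right by 3).
"fbitcgijw" → "ijwfbitcg".

ijwfbitcg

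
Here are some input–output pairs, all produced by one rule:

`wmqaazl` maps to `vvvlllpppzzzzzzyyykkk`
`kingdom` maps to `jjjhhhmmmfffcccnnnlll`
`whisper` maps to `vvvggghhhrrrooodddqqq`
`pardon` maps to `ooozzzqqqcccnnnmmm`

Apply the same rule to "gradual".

The pattern: repeat every character 3 times, then shift every letter 1 place backward in the alphabet (wrapping around).
Starting from "gradual": after the first operation, "gggrrraaaddduuuaaalll"; after the second, "fffqqqzzzccctttzzzkkk".

fffqqqzzzccctttzzzkkk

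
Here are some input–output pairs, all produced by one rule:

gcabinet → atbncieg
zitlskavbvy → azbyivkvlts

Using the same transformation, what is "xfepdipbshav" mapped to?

axbvdsepfphi

The pattern: sort the characters into alphabetical order, then take characters alternately from the front and the back (1st, last, 2nd, 2nd-last, ...).
Starting from "xfepdipbshav": after the first operation, "abdefhippsvx"; after the second, "axbvdsepfphi".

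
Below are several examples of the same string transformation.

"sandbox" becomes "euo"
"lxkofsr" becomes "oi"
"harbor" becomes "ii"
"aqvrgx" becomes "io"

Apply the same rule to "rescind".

ieu

The transformation: shift every letter 9 places backward in the alphabet (wrapping around), then keep only the vowels.
So "rescind" becomes "ieu".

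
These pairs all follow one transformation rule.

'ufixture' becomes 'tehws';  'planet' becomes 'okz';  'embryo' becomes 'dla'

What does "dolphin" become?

cnko

The transformation: shift every letter 1 place backward in the alphabet (wrapping around), then delete the last 3 characters.
"dolphin" → "cnkoghm" → "cnko".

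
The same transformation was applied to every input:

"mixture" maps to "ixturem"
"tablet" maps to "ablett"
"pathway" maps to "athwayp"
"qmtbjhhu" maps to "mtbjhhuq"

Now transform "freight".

reightf

Looking at the pairs, the operation is to move the first character to the end.
On "freight" that produces "reightf".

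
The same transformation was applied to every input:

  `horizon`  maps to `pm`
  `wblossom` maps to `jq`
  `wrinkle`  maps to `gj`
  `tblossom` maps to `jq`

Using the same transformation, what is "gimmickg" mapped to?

The rule is to shift every letter 2 places backward in the alphabet (wrapping around), then keep one character in every 3, starting at position 3 (positions 3rd, 6th, 9th, ...).
On "gimmickg": the first step gives "egkkgaie", and the second then gives "ka".

ka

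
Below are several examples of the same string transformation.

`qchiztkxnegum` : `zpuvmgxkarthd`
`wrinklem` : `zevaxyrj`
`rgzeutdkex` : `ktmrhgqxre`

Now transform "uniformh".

uavsbezh

The pattern: shift every letter 13 places forward in the alphabet (wrapping around) — i.e. ROT13, then swap the first and last characters.
"uniformh" → "havsbezu" → "uavsbezh".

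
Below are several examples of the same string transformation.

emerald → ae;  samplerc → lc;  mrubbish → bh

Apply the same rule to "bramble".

The pattern: move the first 2 characters to the end (rotate left by 2), then keep one character in every 3, starting at position 3 (positions 3rd, 6th, 9th, ...).
Doing the same to "bramble": "bb".

bb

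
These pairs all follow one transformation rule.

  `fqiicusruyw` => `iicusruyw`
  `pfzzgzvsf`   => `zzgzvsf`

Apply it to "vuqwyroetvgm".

qwyroetvgm

In each case the input is transformed by: delete the first 2 characters.
So "vuqwyroetvgm" becomes "qwyroetvgm".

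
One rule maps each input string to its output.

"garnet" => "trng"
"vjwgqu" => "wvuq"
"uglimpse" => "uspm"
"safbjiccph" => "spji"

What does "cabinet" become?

tnie

Rule — sort the characters into reverse alphabetical order, then keep only the first 4 characters.
Starting from "cabinet": after the first operation, "tniecba"; after the second, "tnie".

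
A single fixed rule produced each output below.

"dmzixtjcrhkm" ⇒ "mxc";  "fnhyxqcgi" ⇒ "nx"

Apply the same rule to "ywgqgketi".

wg

The transformation: delete the last 2 characters, then keep one character in every 3, starting at position 2 (positions 2nd, 5th, 8th, ...).
Working it through for "ywgqgketi": intermediate "ywgqgke", final "wg".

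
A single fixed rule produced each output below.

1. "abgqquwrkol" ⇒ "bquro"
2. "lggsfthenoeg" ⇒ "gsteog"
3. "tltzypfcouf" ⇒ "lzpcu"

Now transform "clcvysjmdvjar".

In each case the input is transformed by: keep every other character starting from the second (positions 2nd, 4th, 6th, ...).
Applying that to "clcvysjmdvjar" gives "lvsmva".

lvsmva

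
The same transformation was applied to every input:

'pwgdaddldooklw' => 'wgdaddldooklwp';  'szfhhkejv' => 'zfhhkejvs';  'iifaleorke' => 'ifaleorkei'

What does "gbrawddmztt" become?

In each case the input is transformed by: move the first character to the end.
"gbrawddmztt" → "brawddmzttg".

brawddmzttg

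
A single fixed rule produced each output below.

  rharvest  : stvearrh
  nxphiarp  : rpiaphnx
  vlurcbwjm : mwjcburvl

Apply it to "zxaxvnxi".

The pattern: swap each adjacent pair of characters (1↔2, 3↔4, ...), then reverse the string.
For "zxaxvnxi", step one produces "xzxanvix"; step two turns that into "xivnaxzx".

xivnaxzx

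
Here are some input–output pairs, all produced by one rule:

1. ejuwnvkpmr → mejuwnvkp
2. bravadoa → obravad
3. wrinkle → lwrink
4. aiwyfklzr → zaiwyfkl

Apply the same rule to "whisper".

In each case the input is transformed by: delete the last character, then move the last character to the front.
Working it through for "whisper": intermediate "whispe", final "ewhisp".

ewhisp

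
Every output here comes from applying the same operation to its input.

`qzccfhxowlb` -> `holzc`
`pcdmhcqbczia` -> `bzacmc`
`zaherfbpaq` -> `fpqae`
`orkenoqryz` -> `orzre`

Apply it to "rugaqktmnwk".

kmwua

In each case the input is transformed by: keep every other character starting from the second (positions 2nd, 4th, 6th, ...), then move the last 3 characters to the front (rotate right by 3).
Applying both steps to "rugaqktmnwk": "uakmw", then "kmwua".
(Check on "orkenoqryz": → "reorz" → "orzre" ✓)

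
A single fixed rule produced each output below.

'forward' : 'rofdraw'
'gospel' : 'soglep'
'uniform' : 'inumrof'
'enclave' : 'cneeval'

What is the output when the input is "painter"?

iapretn

Each output is the input with this applied: move the first 3 characters to the end (rotate left by 3), then reverse the string.
So "painter" becomes "iapretn".
(Check on "gospel": → "pelgos" → "soglep" ✓)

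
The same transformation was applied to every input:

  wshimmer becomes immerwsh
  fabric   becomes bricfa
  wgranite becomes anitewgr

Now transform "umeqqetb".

The transformation: move the last character to the front, then swap the front and back halves of the string.
For "umeqqetb", step one produces "bumeqqet"; step two turns that into "qqetbume".
(Check on "wshimmer": → "rwshimme" → "immerwsh" ✓)

qqetbume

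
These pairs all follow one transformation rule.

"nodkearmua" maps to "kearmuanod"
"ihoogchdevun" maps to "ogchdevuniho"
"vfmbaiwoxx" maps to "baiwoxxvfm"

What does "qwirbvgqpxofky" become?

Rule — move the first 3 characters to the end (rotate left by 3).
On "qwirbvgqpxofky" that produces "rbvgqpxofkyqwi".

rbvgqpxofkyqwi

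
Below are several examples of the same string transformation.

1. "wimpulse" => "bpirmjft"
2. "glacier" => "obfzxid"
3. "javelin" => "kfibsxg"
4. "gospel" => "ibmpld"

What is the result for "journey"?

What's happening: reverse the string, then shift every letter 3 places backward in the alphabet (wrapping around).
On "journey": the first step gives "yenruoj", and the second then gives "vbkorlg".

vbkorlg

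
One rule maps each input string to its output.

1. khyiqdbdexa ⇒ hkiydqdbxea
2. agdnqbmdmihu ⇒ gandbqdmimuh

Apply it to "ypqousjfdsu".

pyoqsufjsdu

The pattern: swap each adjacent pair of characters (1↔2, 3↔4, ...).
So "ypqousjfdsu" becomes "pyoqsufjsdu".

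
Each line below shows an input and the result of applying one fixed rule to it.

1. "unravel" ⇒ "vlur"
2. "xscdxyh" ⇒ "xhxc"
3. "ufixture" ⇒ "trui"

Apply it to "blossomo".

smbo

Each output is the input with this applied: keep every other character starting from the first (positions 1st, 3rd, 5th, ...), then move the last 2 characters to the front (rotate right by 2).
Applying both steps to "blossomo": "bosm", then "smbo".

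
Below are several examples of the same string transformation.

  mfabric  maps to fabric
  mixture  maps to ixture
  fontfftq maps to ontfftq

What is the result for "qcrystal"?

crystal

Each output is the input with this applied: delete the first character.
Applying that to "qcrystal" gives "crystal".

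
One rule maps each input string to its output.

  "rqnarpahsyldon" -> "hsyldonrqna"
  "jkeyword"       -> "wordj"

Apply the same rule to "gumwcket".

cketg

The transformation: swap the front and back halves of the string, then delete the last 3 characters.
Applying both steps to "gumwcket": "cketgumw", then "cketg".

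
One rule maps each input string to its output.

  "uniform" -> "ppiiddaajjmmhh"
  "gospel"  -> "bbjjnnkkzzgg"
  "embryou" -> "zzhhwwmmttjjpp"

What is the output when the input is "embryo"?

The transformation: double every character, then shift every letter 5 places backward in the alphabet (wrapping around).
So "embryo" becomes "zzhhwwmmttjj".

zzhhwwmmttjj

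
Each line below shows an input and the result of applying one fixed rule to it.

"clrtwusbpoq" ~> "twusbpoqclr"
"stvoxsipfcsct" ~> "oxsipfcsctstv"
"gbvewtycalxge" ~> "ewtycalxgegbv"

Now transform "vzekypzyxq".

kypzyxqvze

Looking at the pairs, the operation is to move the first 3 characters to the end (rotate left by 3).
"vzekypzyxq" → "kypzyxqvze".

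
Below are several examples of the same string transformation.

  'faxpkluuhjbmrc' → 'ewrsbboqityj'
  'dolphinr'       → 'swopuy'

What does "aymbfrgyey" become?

The transformation: shift every letter 7 places forward in the alphabet (wrapping around), then delete the first 2 characters.
For "aymbfrgyey", step one produces "hftimynflf"; step two turns that into "timynflf".

timynflf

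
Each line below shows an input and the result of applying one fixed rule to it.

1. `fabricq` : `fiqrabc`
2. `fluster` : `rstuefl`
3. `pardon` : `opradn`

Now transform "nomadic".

imnoacd

Looking at the pairs, the operation is to sort the characters into alphabetical order, then move the first 3 characters to the end (rotate left by 3).
Applying both steps to "nomadic": "acdimno", then "imnoacd".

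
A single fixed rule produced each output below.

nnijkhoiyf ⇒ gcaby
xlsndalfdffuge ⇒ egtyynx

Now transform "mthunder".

In each case the input is transformed by: keep every other character starting from the second (positions 2nd, 4th, 6th, ...), then shift every letter 7 places backward in the alphabet (wrapping around).
For "mthunder", step one produces "tudr"; step two turns that into "mnwk".

mnwk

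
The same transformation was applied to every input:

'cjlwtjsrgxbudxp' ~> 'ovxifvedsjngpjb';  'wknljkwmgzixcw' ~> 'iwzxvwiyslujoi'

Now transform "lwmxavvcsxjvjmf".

xiyjmhhoejvhvyr

Looking at the pairs, the operation is to shift every letter 12 places forward in the alphabet (wrapping around).
On "lwmxavvcsxjvjmf" that produces "xiyjmhhoejvhvyr".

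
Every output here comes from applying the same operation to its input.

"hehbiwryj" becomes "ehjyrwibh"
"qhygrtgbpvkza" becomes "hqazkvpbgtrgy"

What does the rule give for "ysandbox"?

Rule — reverse the string, then move the last 2 characters to the front (rotate right by 2).
Applying both steps to "ysandbox": "xobdnasy", then "syxobdna".

syxobdna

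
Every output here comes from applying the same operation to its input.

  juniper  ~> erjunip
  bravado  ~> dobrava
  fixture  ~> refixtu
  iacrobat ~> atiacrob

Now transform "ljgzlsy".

Each output is the input with this applied: move the last 2 characters to the front (rotate right by 2).
"ljgzlsy" → "syljgzl".

syljgzl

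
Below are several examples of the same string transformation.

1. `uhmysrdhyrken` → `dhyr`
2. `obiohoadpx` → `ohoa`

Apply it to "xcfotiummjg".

The transformation: delete the last 3 characters, then keep only the last 4 characters.
Doing the same to "xcfotiummjg": "tium".

tium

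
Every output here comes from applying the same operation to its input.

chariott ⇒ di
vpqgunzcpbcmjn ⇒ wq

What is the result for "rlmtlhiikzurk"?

In each case the input is transformed by: shift every letter 1 place forward in the alphabet (wrapping around), then keep only the first 2 characters.
Working it through for "rlmtlhiikzurk": intermediate "smnumijjlavsl", final "sm".

sm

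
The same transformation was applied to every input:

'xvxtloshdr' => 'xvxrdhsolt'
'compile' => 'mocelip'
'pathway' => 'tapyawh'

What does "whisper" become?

The transformation: move the first 3 characters to the end (rotate left by 3), then reverse the string.
Applying that to "whisper" gives "ihwreps".
(Check on "compile": → "pilecom" → "mocelip" ✓)

ihwreps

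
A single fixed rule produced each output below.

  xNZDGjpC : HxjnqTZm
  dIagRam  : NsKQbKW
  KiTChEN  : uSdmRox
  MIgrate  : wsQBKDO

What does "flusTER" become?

Rule — flip the case of every letter, then shift every letter 10 places forward in the alphabet (wrapping around).
Starting from "flusTER": after the first operation, "FLUSter"; after the second, "PVECdob".

PVECdob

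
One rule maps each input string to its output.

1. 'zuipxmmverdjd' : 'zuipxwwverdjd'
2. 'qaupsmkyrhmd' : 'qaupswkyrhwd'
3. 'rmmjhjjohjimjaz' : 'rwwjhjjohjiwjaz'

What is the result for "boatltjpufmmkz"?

In each case the input is transformed by: replace every "m" with "w".
"boatltjpufmmkz" → "boatltjpufwwkz".

boatltjpufwwkz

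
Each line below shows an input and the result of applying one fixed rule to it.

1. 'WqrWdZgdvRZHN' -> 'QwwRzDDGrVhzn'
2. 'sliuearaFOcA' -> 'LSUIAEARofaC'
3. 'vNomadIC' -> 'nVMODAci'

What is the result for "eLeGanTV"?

The pattern: flip the case of every letter, then swap each adjacent pair of characters (1↔2, 3↔4, ...).
Doing the same to "eLeGanTV": "lEgENAvt".
(Check on "sliuearaFOcA": → "SLIUEARAfoCa" → "LSUIAEARofaC" ✓)

lEgENAvt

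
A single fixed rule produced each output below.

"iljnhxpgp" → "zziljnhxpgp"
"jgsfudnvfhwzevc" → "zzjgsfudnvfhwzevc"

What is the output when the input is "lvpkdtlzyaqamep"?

zzlvpkdtlzyaqamep

Rule — prepend "zz".
On "lvpkdtlzyaqamep" that produces "zzlvpkdtlzyaqamep".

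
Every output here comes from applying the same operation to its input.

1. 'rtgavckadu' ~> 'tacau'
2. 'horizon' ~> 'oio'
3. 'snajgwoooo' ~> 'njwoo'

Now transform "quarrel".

ure

The pattern: keep every other character starting from the second (positions 2nd, 4th, 6th, ...).
For "quarrel" the result is "ure".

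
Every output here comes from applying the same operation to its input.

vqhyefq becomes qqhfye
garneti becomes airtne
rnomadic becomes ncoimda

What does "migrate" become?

iegtra

The rule is to delete the first character, then take characters alternately from the front and the back (1st, last, 2nd, 2nd-last, ...).
On "migrate" that produces "iegtra".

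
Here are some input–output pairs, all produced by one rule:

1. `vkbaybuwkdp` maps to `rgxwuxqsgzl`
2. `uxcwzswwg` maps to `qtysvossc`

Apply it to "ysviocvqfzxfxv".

The pattern: shift every letter 4 places backward in the alphabet (wrapping around).
"ysviocvqfzxfxv" → "uorekyrmbvtbtr".

uorekyrmbvtbtr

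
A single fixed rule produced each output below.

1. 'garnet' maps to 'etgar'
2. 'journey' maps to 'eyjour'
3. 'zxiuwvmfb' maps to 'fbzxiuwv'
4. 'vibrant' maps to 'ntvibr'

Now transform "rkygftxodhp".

In each case the input is transformed by: move the last 2 characters to the front (rotate right by 2), then delete the last character.
Applying both steps to "rkygftxodhp": "hprkygftxod", then "hprkygftxo".

hprkygftxo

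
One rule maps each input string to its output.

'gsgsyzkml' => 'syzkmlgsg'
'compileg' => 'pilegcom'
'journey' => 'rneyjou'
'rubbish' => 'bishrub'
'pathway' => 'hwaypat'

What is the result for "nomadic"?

Looking at the pairs, the operation is to move the first 3 characters to the end (rotate left by 3).
Doing the same to "nomadic": "adicnom".

adicnom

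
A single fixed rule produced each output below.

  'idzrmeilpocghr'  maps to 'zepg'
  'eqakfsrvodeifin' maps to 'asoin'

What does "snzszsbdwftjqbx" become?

In each case the input is transformed by: keep one character in every 3, starting at position 3 (positions 3rd, 6th, 9th, ...).
On "snzszsbdwftjqbx" that produces "zswjx".

zswjx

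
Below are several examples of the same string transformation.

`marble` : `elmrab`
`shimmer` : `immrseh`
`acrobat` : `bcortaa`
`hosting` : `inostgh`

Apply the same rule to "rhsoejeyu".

hjorsuyee

The rule is to sort the characters into alphabetical order, then move the first 2 characters to the end (rotate left by 2).
On "rhsoejeyu": the first step gives "eehjorsuy", and the second then gives "hjorsuyee".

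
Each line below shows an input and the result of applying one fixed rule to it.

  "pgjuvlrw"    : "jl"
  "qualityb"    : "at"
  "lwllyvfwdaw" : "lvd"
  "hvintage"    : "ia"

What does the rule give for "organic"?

Each output is the input with this applied: keep one character in every 3, starting at position 3 (positions 3rd, 6th, 9th, ...).
Doing the same to "organic": "gi".

gi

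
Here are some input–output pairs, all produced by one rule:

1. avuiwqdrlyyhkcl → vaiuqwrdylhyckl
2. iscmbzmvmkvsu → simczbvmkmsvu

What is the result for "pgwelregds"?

The pattern: swap each adjacent pair of characters (1↔2, 3↔4, ...).
On "pgwelregds" that produces "gpewrlgesd".

gpewrlgesd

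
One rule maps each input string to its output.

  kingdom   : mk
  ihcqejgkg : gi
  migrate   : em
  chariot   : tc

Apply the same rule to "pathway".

The rule is to move the last character to the front, then keep only the first 2 characters.
Applying both steps to "pathway": "ypathwa", then "yp".

yp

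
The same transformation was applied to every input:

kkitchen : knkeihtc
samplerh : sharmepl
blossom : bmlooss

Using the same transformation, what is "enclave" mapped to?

eenvcal

Looking at the pairs, the operation is to take characters alternately from the front and the back (1st, last, 2nd, 2nd-last, ...).
Doing the same to "enclave": "eenvcal".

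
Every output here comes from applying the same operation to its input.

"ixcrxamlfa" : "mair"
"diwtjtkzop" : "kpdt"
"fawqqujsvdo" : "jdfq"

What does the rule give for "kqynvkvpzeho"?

Rule — keep one character in every 3, starting at position 1 (positions 1st, 4th, 7th, ...), then swap the front and back halves of the string.
On "kqynvkvpzeho": the first step gives "knve", and the second then gives "vekn".
(Check on "fawqqujsvdo": → "fqjd" → "jdfq" ✓)

vekn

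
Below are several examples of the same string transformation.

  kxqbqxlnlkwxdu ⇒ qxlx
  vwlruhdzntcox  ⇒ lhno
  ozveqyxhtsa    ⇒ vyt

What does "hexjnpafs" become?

The rule is to keep one character in every 3, starting at position 3 (positions 3rd, 6th, 9th, ...).
On "hexjnpafs" that produces "xps".

xps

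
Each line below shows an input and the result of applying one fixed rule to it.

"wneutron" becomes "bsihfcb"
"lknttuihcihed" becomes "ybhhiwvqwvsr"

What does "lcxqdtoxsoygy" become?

qlerhclgcmum

The pattern: delete the first character, then shift every letter 12 places backward in the alphabet (wrapping around).
Working it through for "lcxqdtoxsoygy": intermediate "cxqdtoxsoygy", final "qlerhclgcmum".
(Check on "lknttuihcihed": → "knttuihcihed" → "ybhhiwvqwvsr" ✓)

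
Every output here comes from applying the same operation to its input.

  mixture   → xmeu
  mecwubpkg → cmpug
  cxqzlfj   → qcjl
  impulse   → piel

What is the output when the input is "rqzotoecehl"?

zretle

In each case the input is transformed by: keep every other character starting from the first (positions 1st, 3rd, 5th, ...), then swap each adjacent pair of characters (1↔2, 3↔4, ...).
On "rqzotoecehl": the first step gives "rzteel", and the second then gives "zretle".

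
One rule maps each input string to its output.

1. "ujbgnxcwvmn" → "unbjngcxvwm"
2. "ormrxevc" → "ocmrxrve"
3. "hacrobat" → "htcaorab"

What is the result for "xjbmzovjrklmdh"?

xhbjzmvorjlkdm

The transformation: move the last character to the front, then swap each adjacent pair of characters (1↔2, 3↔4, ...).
Starting from "xjbmzovjrklmdh": after the first operation, "hxjbmzovjrklmd"; after the second, "xhbjzmvorjlkdm".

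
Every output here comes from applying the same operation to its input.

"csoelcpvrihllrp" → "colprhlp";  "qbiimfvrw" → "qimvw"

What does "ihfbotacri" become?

ifoar

Looking at the pairs, the operation is to keep every other character starting from the first (positions 1st, 3rd, 5th, ...).
Doing the same to "ihfbotacri": "ifoar".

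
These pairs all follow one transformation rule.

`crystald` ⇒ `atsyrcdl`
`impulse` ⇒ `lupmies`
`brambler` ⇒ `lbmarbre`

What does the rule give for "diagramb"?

The rule is to move the last 2 characters to the front (rotate right by 2), then reverse the string.
"diagramb" → "mbdiagra" → "argaidbm".
(Check on "crystald": → "ldcrysta" → "atsyrcdl" ✓)

argaidbm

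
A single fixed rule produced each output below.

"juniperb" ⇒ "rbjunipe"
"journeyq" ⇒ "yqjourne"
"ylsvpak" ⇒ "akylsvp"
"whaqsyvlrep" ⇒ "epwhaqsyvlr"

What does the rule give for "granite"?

The rule is to move the last 2 characters to the front (rotate right by 2).
"granite" → "tegrani".

tegrani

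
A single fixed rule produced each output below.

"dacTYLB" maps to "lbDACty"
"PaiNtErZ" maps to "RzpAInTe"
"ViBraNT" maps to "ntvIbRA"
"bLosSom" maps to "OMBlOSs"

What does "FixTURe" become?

The transformation: move the last 2 characters to the front (rotate right by 2), then flip the case of every letter.
Applying that to "FixTURe" gives "rEfIXtu".

rEfIXtu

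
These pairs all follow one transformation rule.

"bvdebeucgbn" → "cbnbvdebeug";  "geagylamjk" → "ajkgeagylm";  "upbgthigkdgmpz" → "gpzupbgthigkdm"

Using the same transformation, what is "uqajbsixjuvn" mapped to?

Each output is the input with this applied: move the last 3 characters to the front (rotate right by 3), then swap the first and last characters.
For "uqajbsixjuvn", step one produces "uvnuqajbsixj"; step two turns that into "jvnuqajbsixu".

jvnuqajbsixu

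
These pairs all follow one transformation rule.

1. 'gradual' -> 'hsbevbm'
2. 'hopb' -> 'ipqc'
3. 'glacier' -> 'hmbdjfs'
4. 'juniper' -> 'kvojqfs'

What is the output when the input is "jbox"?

kcpy

The transformation: shift every letter 1 place forward in the alphabet (wrapping around).
For "jbox" the result is "kcpy".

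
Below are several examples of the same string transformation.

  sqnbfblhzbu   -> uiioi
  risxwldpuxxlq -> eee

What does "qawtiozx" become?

ae

What's happening: shift every letter 7 places forward in the alphabet (wrapping around), then keep only the vowels.
For "qawtiozx", step one produces "xhdapvge"; step two turns that into "ae".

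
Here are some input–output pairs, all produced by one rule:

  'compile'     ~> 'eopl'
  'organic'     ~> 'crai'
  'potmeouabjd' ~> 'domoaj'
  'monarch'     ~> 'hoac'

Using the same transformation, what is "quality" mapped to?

Rule — move the last character to the front, then keep every other character starting from the first (positions 1st, 3rd, 5th, ...).
Starting from "quality": after the first operation, "yqualit"; after the second, "yult".
(Check on "compile": → "ecompil" → "eopl" ✓)

yult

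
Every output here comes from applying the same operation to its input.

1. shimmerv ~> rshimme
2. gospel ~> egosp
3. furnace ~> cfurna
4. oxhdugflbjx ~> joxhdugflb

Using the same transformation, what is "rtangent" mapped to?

What's happening: delete the last character, then move the last character to the front.
On "rtangent" that produces "nrtange".
(Check on "oxhdugflbjx": → "oxhdugflbj" → "joxhdugflb" ✓)

nrtange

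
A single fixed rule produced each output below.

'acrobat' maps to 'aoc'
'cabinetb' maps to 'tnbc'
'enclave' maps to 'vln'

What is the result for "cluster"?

Each output is the input with this applied: reverse the string, then keep every other character starting from the second (positions 2nd, 4th, 6th, ...).
"cluster" → "retsulc" → "esl".

esl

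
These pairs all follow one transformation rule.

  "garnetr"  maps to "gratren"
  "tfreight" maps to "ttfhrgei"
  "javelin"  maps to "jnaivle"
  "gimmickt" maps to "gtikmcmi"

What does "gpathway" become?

gypaawth

In each case the input is transformed by: take characters alternately from the front and the back (1st, last, 2nd, 2nd-last, ...).
Applying that to "gpathway" gives "gypaawth".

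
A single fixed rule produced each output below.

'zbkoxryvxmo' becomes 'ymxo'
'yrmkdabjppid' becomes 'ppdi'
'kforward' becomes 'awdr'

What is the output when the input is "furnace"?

rcae

In each case the input is transformed by: swap each adjacent pair of characters (1↔2, 3↔4, ...), then keep only the last 4 characters.
Starting from "furnace": after the first operation, "ufnrcae"; after the second, "rcae".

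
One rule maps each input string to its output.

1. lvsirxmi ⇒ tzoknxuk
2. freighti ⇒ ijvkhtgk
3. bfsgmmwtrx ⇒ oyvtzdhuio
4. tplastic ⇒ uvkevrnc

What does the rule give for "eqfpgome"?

The transformation: swap the front and back halves of the string, then shift every letter 2 places forward in the alphabet (wrapping around).
Starting from "eqfpgome": after the first operation, "gomeeqfp"; after the second, "iqoggshr".

iqoggshr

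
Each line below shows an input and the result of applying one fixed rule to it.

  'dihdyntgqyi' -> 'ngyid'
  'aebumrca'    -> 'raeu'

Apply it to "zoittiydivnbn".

Looking at the pairs, the operation is to keep every other character starting from the second (positions 2nd, 4th, 6th, ...), then move the first 2 characters to the end (rotate left by 2).
For "zoittiydivnbn", step one produces "otidvb"; step two turns that into "idvbot".
(Check on "dihdyntgqyi": → "idngy" → "ngyid" ✓)

idvbot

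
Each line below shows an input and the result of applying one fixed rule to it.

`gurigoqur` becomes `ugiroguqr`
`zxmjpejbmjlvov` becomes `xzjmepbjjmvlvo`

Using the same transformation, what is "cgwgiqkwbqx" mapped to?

gcgwqiwkqbx

The transformation: swap each adjacent pair of characters (1↔2, 3↔4, ...).
Doing the same to "cgwgiqkwbqx": "gcgwqiwkqbx".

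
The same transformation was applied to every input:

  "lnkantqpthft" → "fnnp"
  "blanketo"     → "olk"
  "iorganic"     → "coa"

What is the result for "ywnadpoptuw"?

The transformation: keep one character in every 3, starting at position 2 (positions 2nd, 5th, 8th, ...), then move the last character to the front.
"ywnadpoptuw" → "wdpw" → "wwdp".
(Check on "blanketo": → "lko" → "olk" ✓)

wwdp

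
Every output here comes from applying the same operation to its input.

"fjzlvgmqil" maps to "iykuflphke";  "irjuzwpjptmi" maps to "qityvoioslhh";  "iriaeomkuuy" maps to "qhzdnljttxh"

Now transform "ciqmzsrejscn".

Rule — shift every letter 1 place backward in the alphabet (wrapping around), then move the first character to the end.
On "ciqmzsrejscn": the first step gives "bhplyrqdirbm", and the second then gives "hplyrqdirbmb".
(Check on "iriaeomkuuy": → "hqhzdnljttx" → "qhzdnljttxh" ✓)

hplyrqdirbmb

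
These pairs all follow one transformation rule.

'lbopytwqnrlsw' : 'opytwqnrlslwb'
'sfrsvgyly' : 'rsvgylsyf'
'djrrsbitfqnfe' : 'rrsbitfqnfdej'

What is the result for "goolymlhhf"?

Looking at the pairs, the operation is to swap the first and last characters, then move the first 2 characters to the end (rotate left by 2).
On "goolymlhhf": the first step gives "foolymlhhg", and the second then gives "olymlhhgfo".
(Check on "sfrsvgyly": → "yfrsvgyls" → "rsvgylsyf" ✓)

olymlhhgfo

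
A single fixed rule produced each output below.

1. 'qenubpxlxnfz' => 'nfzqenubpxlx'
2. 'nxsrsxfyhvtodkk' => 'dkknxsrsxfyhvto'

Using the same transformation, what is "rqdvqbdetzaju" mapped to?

ajurqdvqbdetz

The pattern: move the last 3 characters to the front (rotate right by 3).
So "rqdvqbdetzaju" becomes "ajurqdvqbdetz".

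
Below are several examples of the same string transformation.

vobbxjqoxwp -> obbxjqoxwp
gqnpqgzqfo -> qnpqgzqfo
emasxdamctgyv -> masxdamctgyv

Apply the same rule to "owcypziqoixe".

wcypziqoixe

The rule is to delete the first character.
Applying that to "owcypziqoixe" gives "wcypziqoixe".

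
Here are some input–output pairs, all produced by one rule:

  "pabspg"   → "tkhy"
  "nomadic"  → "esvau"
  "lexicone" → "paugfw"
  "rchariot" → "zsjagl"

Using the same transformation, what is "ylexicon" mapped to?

wpaugf

Rule — delete the first 2 characters, then shift every letter 8 places backward in the alphabet (wrapping around).
"ylexicon" → "exicon" → "wpaugf".
(Check on "pabspg": → "bspg" → "tkhy" ✓)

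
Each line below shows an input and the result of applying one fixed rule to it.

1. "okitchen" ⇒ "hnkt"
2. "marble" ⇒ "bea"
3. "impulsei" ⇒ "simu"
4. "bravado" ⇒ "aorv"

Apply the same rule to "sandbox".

What's happening: move the last 3 characters to the front (rotate right by 3), then keep every other character starting from the first (positions 1st, 3rd, 5th, ...).
Working it through for "sandbox": intermediate "boxsand", final "bxad".

bxad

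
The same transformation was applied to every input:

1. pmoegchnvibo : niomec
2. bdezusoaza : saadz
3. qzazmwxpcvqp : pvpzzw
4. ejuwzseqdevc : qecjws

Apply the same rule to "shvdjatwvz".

Each output is the input with this applied: keep every other character starting from the second (positions 2nd, 4th, 6th, ...), then move the last 3 characters to the front (rotate right by 3).
For "shvdjatwvz" the result is "awzhd".

awzhd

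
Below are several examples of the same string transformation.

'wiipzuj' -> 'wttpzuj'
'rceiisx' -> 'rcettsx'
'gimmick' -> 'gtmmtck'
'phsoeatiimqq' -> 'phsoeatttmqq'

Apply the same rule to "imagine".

tmagtne

Rule — replace every "i" with "t".
On "imagine" that produces "tmagtne".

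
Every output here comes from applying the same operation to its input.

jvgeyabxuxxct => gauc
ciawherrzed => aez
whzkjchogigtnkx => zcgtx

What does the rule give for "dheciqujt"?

eqt

The pattern: keep one character in every 3, starting at position 3 (positions 3rd, 6th, 9th, ...).
Applying that to "dheciqujt" gives "eqt".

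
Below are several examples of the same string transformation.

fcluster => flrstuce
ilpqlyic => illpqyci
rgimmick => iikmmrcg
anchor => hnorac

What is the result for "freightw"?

ghirtwef

Each output is the input with this applied: sort the characters into alphabetical order, then move the first 2 characters to the end (rotate left by 2).
"freightw" → "efghirtw" → "ghirtwef".
(Check on "rgimmick": → "cgiikmmr" → "iikmmrcg" ✓)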